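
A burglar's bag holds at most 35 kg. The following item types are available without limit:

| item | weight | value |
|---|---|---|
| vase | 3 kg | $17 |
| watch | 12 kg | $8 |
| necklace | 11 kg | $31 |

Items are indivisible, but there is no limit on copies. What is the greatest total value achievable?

Best value-per-unit is vase at 17/3, and filling with it alone uses weight 11×3=33. No mix of the others beats 11×17 = 187.

$187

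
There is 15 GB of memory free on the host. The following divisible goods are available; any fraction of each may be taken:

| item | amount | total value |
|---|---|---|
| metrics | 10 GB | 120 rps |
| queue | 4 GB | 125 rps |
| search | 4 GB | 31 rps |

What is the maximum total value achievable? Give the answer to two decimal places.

Take in order of value per unit:
- queue (125/4 per unit): all 4 → value 125, running total 125.00
- metrics (120/10 per unit): all 10 → value 120, running total 245.00
- search (31/4 per unit): 1 of 4 → value 1×31/4 = 7.7500, running total 252.75
Total 252.75.

252.75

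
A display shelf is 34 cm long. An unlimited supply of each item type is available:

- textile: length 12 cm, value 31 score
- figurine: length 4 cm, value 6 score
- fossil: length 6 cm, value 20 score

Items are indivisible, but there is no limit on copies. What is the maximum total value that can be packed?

Best value-per-unit is fossil at 20/6; filling with it alone gives 5×20 = 100.
Optimal mix: 1×figurine + 5×fossil → length 34, value 106.

106 score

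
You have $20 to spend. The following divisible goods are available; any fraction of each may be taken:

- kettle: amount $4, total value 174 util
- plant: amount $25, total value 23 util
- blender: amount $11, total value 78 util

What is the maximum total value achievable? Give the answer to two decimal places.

256.60

Take in order of value per unit:
- kettle (174/4 per unit): all 4 → value 174, running total 174.00
- blender (78/11 per unit): all 11 → value 78, running total 252.00
- plant (23/25 per unit): 5 of 25 → value 5×23/25 = 4.6000, running total 256.60
Total 256.60.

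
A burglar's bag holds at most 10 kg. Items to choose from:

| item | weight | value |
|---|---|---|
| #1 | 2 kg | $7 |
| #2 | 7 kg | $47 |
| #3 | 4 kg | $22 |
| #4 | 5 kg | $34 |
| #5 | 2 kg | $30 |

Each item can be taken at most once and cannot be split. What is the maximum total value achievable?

$77

Check high-value combinations within 10 kg:
- #2+#5: weight 7+2=9, value 47+30=77
- #1+#4+#5: weight 2+5+2=9, value 7+34+30=71
- #4+#5: weight 5+2=7, value 34+30=64
- #1+#3+#5: weight 2+4+2=8, value 7+22+30=59
- #3+#4: weight 4+5=9, value 22+34=56
Best: $77.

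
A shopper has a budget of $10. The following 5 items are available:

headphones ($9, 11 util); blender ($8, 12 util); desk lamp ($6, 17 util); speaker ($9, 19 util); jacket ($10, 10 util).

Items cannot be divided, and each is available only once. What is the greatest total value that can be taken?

19 util

Check high-value combinations within $10:
- speaker: cost 9, value 19
- desk lamp: cost 6, value 17
- blender: cost 8, value 12
- headphones: cost 9, value 11
- jacket: cost 10, value 10
Best: 19 util.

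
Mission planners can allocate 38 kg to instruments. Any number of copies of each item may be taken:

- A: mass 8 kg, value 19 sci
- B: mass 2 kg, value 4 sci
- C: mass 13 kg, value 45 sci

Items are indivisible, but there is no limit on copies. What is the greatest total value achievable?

117 sci

Best value-per-unit is C at 45/13; filling with it alone gives 2×45 = 90.
Optimal mix: 1×A + 2×B + 2×C → mass 38, value 117.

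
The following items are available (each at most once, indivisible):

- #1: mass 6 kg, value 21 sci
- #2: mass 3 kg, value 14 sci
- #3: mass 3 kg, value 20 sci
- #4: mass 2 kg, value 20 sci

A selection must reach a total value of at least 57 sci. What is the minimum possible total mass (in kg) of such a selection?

11

Subsets with value ≥ 57, sorted by total mass:
- #1+#3+#4: mass 11, value 61
- #1+#2+#3+#4: mass 14, value 75
Minimum mass: 11 kg.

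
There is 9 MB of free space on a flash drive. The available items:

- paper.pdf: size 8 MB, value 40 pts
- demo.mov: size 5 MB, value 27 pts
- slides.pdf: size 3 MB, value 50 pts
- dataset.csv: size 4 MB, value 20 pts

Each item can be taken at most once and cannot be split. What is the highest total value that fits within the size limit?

Check high-value combinations within 9 MB:
- demo.mov+slides.pdf: size 5+3=8, value 27+50=77
- slides.pdf+dataset.csv: size 3+4=7, value 50+20=70
- slides.pdf: size 3, value 50
Best: 77 pts.

77 pts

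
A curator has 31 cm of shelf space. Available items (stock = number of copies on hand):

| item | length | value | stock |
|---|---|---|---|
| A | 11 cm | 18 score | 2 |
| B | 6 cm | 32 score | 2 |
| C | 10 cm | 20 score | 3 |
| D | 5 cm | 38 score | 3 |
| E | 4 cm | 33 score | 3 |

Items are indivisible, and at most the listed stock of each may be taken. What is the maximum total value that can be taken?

213 score

Top feasible selections:
- 3×D + 3×E: length 27, value 213
- 1×B + 3×D + 2×E: length 29, value 212
Best: 213 score.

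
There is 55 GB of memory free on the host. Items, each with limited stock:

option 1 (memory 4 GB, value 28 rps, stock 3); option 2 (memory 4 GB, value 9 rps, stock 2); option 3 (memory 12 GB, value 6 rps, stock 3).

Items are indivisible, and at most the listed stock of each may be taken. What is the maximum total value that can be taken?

Top feasible selections:
- 3×option 1 + 2×option 2 + 2×option 3: memory 44, value 114
- 3×option 1 + 1×option 2 + 3×option 3: memory 52, value 111
- 3×option 1 + 2×option 2 + 1×option 3: memory 32, value 108
- 3×option 1 + 1×option 2 + 2×option 3: memory 40, value 105
Best: 114 rps.

114 rps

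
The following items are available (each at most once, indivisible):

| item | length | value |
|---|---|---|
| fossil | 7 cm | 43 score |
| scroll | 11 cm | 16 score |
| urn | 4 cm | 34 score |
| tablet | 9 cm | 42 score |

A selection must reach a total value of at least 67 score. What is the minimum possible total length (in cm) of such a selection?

Subsets with value ≥ 67, sorted by total length:
- fossil+urn: length 11, value 77
- urn+tablet: length 13, value 76
- fossil+tablet: length 16, value 85
- fossil+urn+tablet: length 20, value 119
Minimum length: 11 cm.

11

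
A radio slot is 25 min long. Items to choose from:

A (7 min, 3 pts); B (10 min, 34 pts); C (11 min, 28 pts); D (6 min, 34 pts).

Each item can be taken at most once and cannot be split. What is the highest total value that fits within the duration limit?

71 pts

This is a 0/1 knapsack; check combinations near the capacity.
- A+B+D: duration 7+10+6=23, value 3+34+34=71
- B+D: duration 10+6=16, value 34+34=68
- A+C+D: duration 7+11+6=24, value 3+28+34=65
- C+D: duration 11+6=17, value 28+34=62
Best: 71 pts.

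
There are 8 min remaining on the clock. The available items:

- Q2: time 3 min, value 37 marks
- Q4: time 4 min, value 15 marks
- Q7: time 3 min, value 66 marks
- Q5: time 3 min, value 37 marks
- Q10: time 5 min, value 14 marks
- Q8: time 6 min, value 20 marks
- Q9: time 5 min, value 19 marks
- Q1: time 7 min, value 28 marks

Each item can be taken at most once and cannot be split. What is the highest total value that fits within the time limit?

103 marks

Check high-value combinations within 8 min:
- Q2+Q7: time 3+3=6, value 37+66=103
- Q7+Q5: time 3+3=6, value 66+37=103
- Q7+Q9: time 3+5=8, value 66+19=85
- Q4+Q7: time 4+3=7, value 15+66=81
- Q7+Q10: time 3+5=8, value 66+14=80
Best: 103 marks.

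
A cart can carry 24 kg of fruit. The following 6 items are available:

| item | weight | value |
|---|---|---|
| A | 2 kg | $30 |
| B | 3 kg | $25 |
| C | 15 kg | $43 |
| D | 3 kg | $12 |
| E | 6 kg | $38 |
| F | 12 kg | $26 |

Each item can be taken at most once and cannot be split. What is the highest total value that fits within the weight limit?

$119

Check high-value combinations within 24 kg:
- A+B+E+F: weight 2+3+6+12=23, value 30+25+38+26=119
- A+C+E: weight 2+15+6=23, value 30+43+38=111
- A+B+C+D: weight 2+3+15+3=23, value 30+25+43+12=110
- A+D+E+F: weight 2+3+6+12=23, value 30+12+38+26=106
Best: $119.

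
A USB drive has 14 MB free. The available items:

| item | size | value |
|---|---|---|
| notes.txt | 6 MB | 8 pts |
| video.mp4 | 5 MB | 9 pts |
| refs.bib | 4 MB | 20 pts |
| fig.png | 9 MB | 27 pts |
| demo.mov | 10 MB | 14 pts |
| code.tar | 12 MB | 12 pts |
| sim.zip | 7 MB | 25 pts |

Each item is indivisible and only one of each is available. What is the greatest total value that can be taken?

Check high-value combinations within 14 MB:
- refs.bib+fig.png: size 4+9=13, value 20+27=47
- refs.bib+sim.zip: size 4+7=11, value 20+25=45
- video.mp4+fig.png: size 5+9=14, value 9+27=36
- video.mp4+sim.zip: size 5+7=12, value 9+25=34
Best: 47 pts.

47 pts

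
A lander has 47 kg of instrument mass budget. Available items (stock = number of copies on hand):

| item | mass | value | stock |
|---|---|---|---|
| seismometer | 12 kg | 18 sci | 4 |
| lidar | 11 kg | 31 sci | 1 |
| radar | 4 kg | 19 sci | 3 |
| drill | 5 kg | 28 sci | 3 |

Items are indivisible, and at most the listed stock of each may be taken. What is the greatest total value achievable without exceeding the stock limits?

172 sci

Top feasible selections:
- 1×lidar + 3×radar + 3×drill: mass 38, value 172
- 1×seismometer + 1×lidar + 2×radar + 3×drill: mass 46, value 171
- 1×seismometer + 1×lidar + 3×radar + 2×drill: mass 45, value 162
- 1×seismometer + 3×radar + 3×drill: mass 39, value 159
Best: 172 sci.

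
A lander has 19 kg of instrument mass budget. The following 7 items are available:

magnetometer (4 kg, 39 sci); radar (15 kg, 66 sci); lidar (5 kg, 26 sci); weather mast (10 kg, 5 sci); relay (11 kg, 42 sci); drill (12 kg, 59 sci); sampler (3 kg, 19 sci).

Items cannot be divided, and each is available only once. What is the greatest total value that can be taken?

Check high-value combinations within 19 kg:
- magnetometer+drill+sampler: mass 4+12+3=19, value 39+59+19=117
- magnetometer+radar: mass 4+15=19, value 39+66=105
- magnetometer+relay+sampler: mass 4+11+3=18, value 39+42+19=100
Best: 117 sci.

117 sci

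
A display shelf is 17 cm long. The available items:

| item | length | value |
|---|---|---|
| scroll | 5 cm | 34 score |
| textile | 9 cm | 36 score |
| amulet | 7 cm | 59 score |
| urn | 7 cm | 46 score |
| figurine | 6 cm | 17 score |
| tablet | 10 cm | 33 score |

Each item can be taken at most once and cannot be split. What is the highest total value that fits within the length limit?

105 score

This is a 0/1 knapsack; check combinations near the capacity.
- amulet+urn: length 7+7=14, value 59+46=105
- textile+amulet: length 9+7=16, value 36+59=95
- scroll+amulet: length 5+7=12, value 34+59=93
- amulet+tablet: length 7+10=17, value 59+33=92
- textile+urn: length 9+7=16, value 36+46=82
Best: 105 score.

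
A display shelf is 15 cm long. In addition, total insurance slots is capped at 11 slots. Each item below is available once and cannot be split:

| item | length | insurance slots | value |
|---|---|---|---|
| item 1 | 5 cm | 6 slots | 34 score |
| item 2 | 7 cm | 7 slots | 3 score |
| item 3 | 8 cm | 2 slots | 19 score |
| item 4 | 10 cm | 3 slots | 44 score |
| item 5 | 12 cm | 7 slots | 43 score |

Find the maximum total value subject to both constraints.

Feasible sets respecting both limits:
- item 1+item 4: length 15, insurance slots 9, value 78
- item 1+item 3: length 13, insurance slots 8, value 53
- item 4: length 10, insurance slots 3, value 44
- item 5: length 12, insurance slots 7, value 43
Best: 78 score.

78 score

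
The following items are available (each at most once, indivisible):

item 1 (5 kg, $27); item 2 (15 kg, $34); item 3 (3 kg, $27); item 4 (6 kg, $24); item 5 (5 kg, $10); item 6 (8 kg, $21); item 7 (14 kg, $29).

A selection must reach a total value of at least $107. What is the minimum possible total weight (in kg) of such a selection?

Subsets with value ≥ 107, sorted by total weight:
- item 1+item 3+item 4+item 5+item 6: weight 27, value 109
- item 1+item 3+item 4+item 7: weight 28, value 107
- item 1+item 2+item 3+item 4: weight 29, value 112
- item 1+item 2+item 3+item 6: weight 31, value 109
Minimum weight: 27 kg.

27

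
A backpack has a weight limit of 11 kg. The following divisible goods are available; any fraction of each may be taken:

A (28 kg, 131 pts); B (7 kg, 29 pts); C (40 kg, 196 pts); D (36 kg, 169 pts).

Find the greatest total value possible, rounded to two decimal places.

53.90

Take in order of value per unit:
- C (196/40 per unit): 11 of 40 → value 11×196/40 = 53.9000, running total 53.90
Total 53.90.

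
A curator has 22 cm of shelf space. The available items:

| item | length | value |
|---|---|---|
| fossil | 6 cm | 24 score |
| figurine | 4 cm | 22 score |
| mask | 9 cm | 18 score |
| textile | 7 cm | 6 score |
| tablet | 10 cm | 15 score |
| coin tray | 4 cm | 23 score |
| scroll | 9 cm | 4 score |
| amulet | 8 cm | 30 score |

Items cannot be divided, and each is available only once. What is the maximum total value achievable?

Check high-value combinations within 22 cm:
- fossil+figurine+coin tray+amulet: length 6+4+4+8=22, value 24+22+23+30=99
- fossil+coin tray+amulet: length 6+4+8=18, value 24+23+30=77
- fossil+figurine+amulet: length 6+4+8=18, value 24+22+30=76
- figurine+coin tray+amulet: length 4+4+8=16, value 22+23+30=75
Best: 99 score.

99 score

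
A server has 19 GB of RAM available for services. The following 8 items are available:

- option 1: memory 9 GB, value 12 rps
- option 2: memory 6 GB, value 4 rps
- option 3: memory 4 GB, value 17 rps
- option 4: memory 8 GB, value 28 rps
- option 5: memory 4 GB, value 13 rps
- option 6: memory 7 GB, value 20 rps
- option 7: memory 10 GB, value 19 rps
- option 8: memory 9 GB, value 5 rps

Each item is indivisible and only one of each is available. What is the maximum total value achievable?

65 rps

This is a 0/1 knapsack; check combinations near the capacity.
- option 3+option 4+option 6: memory 4+8+7=19, value 17+28+20=65
- option 4+option 5+option 6: memory 8+4+7=19, value 28+13+20=61
- option 3+option 4+option 5: memory 4+8+4=16, value 17+28+13=58
- option 3+option 5+option 6: memory 4+4+7=15, value 17+13+20=50
Best: 65 rps.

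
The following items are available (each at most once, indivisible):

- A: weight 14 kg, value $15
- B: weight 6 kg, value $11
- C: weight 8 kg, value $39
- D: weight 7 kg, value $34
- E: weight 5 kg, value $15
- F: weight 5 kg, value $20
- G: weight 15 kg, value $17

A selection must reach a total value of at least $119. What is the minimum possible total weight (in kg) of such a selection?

31

Subsets with value ≥ 119, sorted by total weight:
- B+C+D+E+F: weight 31, value 119
- A+C+D+E+F: weight 39, value 123
- C+D+E+F+G: weight 40, value 125
- A+B+C+D+F: weight 40, value 119
Minimum weight: 31 kg.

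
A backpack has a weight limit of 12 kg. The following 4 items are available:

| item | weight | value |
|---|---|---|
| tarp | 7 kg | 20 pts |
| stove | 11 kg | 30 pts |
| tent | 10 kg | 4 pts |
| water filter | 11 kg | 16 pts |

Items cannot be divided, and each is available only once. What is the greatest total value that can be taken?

This is a 0/1 knapsack; check combinations near the capacity.
- stove: weight 11, value 30
- tarp: weight 7, value 20
- water filter: weight 11, value 16
- tent: weight 10, value 4
Best: 30 pts.

30 pts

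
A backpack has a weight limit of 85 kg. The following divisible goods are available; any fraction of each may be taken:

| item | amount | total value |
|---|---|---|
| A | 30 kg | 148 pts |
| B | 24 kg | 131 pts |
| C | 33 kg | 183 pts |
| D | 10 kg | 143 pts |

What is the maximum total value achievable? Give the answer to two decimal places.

545.80

Take in order of value per unit:
- D (143/10 per unit): all 10 → value 143, running total 143.00
- C (183/33 per unit): all 33 → value 183, running total 326.00
- B (131/24 per unit): all 24 → value 131, running total 457.00
- A (148/30 per unit): 18 of 30 → value 18×148/30 = 88.8000, running total 545.80
Total 545.80.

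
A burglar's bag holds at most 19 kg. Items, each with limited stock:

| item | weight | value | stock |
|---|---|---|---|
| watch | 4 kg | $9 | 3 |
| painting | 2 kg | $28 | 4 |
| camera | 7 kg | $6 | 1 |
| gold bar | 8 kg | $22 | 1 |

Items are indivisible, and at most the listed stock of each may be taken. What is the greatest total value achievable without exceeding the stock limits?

$134

Best selections within weight 19 and stock limits:
- 4×painting + 1×gold bar: weight 16, value 134
- 2×watch + 4×painting: weight 16, value 130
Best: $134.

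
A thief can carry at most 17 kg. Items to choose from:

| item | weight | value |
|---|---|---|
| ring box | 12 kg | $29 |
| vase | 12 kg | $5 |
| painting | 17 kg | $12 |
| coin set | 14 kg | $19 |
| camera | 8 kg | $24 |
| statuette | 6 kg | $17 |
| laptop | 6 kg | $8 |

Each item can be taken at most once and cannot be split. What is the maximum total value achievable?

$41

Check high-value combinations within 17 kg:
- camera+statuette: weight 8+6=14, value 24+17=41
- camera+laptop: weight 8+6=14, value 24+8=32
- ring box: weight 12, value 29
- statuette+laptop: weight 6+6=12, value 17+8=25
Best: $41.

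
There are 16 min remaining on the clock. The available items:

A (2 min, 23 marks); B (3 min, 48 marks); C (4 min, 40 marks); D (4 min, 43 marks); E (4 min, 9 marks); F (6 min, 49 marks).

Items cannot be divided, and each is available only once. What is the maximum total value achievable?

Check high-value combinations within 16 min:
- A+B+D+F: time 2+3+4+6=15, value 23+48+43+49=163
- A+B+C+F: time 2+3+4+6=15, value 23+48+40+49=160
- A+C+D+F: time 2+4+4+6=16, value 23+40+43+49=155
- A+B+C+D: time 2+3+4+4=13, value 23+48+40+43=154
Best: 163 marks.

163 marks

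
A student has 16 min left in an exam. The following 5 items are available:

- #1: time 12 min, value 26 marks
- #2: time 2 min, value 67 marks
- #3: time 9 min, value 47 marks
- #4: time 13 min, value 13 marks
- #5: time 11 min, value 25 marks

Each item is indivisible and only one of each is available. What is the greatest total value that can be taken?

114 marks

Check high-value combinations within 16 min:
- #2+#3: time 2+9=11, value 67+47=114
- #1+#2: time 12+2=14, value 26+67=93
- #2+#5: time 2+11=13, value 67+25=92
- #2+#4: time 2+13=15, value 67+13=80
Best: 114 marks.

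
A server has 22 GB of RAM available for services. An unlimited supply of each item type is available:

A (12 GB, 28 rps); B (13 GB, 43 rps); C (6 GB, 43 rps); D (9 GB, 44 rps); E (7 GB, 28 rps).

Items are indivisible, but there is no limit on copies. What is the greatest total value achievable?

130 rps

Best value-per-unit is C at 43/6; filling with it alone gives 3×43 = 129.
Optimal mix: 2×C + 1×D → memory 21, value 130.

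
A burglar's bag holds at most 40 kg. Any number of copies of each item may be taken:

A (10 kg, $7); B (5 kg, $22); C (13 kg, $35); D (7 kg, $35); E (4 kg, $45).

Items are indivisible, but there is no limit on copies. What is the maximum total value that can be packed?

$450

Best value-per-unit is E at 45/4, and filling with it alone uses weight 10×4=40. No mix of the others beats 10×45 = 450.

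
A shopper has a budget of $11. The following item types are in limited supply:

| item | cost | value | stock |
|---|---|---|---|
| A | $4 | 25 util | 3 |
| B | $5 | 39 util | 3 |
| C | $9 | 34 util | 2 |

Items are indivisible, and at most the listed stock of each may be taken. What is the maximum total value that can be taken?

Top feasible selections:
- 2×B: cost 10, value 78
- 1×A + 1×B: cost 9, value 64
Best: 78 util.

78 util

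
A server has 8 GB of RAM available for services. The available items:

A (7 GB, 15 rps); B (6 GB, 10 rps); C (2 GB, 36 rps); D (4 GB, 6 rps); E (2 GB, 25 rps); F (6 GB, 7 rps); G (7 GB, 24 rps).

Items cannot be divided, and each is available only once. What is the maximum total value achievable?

67 rps

Check high-value combinations within 8 GB:
- C+D+E: memory 2+4+2=8, value 36+6+25=67
- C+E: memory 2+2=4, value 36+25=61
- B+C: memory 6+2=8, value 10+36=46
Best: 67 rps.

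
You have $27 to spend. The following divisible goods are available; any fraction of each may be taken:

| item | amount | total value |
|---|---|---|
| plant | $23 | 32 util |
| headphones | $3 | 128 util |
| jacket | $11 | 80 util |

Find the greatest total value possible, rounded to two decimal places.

Take in order of value per unit:
- headphones (128/3 per unit): all 3 → value 128, running total 128.00
- jacket (80/11 per unit): all 11 → value 80, running total 208.00
- plant (32/23 per unit): 13 of 23 → value 13×32/23 = 18.0870, running total 226.09
Total 226.09.

226.09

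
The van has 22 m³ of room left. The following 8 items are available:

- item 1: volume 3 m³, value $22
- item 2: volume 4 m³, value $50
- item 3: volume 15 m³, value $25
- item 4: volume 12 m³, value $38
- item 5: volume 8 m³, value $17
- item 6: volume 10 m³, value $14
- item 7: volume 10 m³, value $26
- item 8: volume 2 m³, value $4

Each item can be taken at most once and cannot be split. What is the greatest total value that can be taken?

$114

Check high-value combinations within 22 m³:
- item 1+item 2+item 4+item 8: volume 3+4+12+2=21, value 22+50+38+4=114
- item 1+item 2+item 4: volume 3+4+12=19, value 22+50+38=110
- item 1+item 2+item 7+item 8: volume 3+4+10+2=19, value 22+50+26+4=102
- item 1+item 2+item 7: volume 3+4+10=17, value 22+50+26=98
- item 1+item 2+item 3: volume 3+4+15=22, value 22+50+25=97
Best: $114.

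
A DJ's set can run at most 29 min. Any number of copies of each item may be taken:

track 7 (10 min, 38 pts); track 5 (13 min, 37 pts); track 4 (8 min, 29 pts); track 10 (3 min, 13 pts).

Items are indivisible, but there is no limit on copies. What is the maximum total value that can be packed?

120 pts

Best value-per-unit is track 10 at 13/3; filling with it alone gives 9×13 = 117.
Optimal mix: 1×track 4 + 7×track 10 → duration 29, value 120.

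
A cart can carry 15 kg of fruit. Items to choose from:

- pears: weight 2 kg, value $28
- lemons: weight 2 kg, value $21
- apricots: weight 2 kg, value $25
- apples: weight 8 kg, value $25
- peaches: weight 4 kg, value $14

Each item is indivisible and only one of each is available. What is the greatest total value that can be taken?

This is a 0/1 knapsack; check combinations near the capacity.
- pears+lemons+apricots+apples: weight 2+2+2+8=14, value 28+21+25+25=99
- pears+lemons+apricots+peaches: weight 2+2+2+4=10, value 28+21+25+14=88
- pears+apricots+apples: weight 2+2+8=12, value 28+25+25=78
- pears+lemons+apricots: weight 2+2+2=6, value 28+21+25=74
- pears+lemons+apples: weight 2+2+8=12, value 28+21+25=74
Best: $99.

$99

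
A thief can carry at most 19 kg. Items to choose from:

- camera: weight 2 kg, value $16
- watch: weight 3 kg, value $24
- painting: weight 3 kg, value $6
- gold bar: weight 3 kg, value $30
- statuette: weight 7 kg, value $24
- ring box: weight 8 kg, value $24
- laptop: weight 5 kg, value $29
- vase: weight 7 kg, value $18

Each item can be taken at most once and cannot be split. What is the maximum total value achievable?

$107

Check high-value combinations within 19 kg:
- watch+gold bar+statuette+laptop: weight 3+3+7+5=18, value 24+30+24+29=107
- watch+gold bar+ring box+laptop: weight 3+3+8+5=19, value 24+30+24+29=107
- camera+watch+painting+gold bar+laptop: weight 2+3+3+3+5=16, value 16+24+6+30+29=105
Best: $107.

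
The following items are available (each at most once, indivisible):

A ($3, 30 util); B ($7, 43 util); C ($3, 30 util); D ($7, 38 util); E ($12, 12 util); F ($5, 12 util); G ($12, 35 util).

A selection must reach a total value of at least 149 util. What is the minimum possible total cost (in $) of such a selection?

25

Subsets with value ≥ 149, sorted by total cost:
- A+B+C+D+F: cost 25, value 153
- A+B+C+F+G: cost 30, value 150
Minimum cost: 25 $.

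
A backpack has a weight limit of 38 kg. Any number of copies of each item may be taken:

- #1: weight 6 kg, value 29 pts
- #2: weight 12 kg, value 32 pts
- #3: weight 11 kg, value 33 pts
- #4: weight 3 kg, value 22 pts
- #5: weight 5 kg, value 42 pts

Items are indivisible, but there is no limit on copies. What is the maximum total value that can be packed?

316 pts

Best value-per-unit is #5 at 42/5; filling with it alone gives 7×42 = 294.
Optimal mix: 1×#4 + 7×#5 → weight 38, value 316.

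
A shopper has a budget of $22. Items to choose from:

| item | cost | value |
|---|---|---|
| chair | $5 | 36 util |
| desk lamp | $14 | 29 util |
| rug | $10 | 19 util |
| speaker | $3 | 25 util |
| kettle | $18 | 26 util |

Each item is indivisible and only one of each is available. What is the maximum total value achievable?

90 util

Check high-value combinations within $22:
- chair+desk lamp+speaker: cost 5+14+3=22, value 36+29+25=90
- chair+rug+speaker: cost 5+10+3=18, value 36+19+25=80
- chair+desk lamp: cost 5+14=19, value 36+29=65
- chair+speaker: cost 5+3=8, value 36+25=61
Best: 90 util.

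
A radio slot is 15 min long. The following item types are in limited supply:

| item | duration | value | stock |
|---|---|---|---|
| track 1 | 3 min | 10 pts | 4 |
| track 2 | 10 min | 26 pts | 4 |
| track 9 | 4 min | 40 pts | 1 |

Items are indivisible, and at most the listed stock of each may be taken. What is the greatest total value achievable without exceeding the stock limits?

70 pts

Top feasible selections:
- 3×track 1 + 1×track 9: duration 13, value 70
- 1×track 2 + 1×track 9: duration 14, value 66
Best: 70 pts.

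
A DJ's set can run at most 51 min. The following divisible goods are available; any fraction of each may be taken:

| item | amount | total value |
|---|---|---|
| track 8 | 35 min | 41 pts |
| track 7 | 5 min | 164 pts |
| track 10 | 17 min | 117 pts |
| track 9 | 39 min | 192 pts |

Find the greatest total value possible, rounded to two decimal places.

423.77

Take in order of value per unit:
- track 7 (164/5 per unit): all 5 → value 164, running total 164.00
- track 10 (117/17 per unit): all 17 → value 117, running total 281.00
- track 9 (192/39 per unit): 29 of 39 → value 29×192/39 = 142.7692, running total 423.77
Total 423.77.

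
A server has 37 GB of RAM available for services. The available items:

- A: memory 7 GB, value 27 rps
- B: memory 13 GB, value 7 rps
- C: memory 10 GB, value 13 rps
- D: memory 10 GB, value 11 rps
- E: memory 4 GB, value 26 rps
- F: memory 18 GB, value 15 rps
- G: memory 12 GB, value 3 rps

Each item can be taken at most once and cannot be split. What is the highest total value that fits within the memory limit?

Check high-value combinations within 37 GB:
- A+C+D+E: memory 7+10+10+4=31, value 27+13+11+26=77
- A+B+C+E: memory 7+13+10+4=34, value 27+7+13+26=73
- A+B+D+E: memory 7+13+10+4=34, value 27+7+11+26=71
- A+C+E+G: memory 7+10+4+12=33, value 27+13+26+3=69
Best: 77 rps.

77 rps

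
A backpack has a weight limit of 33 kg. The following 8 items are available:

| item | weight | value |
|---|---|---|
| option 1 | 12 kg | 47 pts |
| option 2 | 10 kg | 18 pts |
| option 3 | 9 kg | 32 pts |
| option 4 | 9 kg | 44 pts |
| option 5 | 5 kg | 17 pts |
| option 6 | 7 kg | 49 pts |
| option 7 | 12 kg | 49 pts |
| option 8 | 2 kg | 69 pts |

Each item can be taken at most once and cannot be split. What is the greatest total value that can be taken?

214 pts

Check high-value combinations within 33 kg:
- option 1+option 6+option 7+option 8: weight 12+7+12+2=33, value 47+49+49+69=214
- option 4+option 6+option 7+option 8: weight 9+7+12+2=30, value 44+49+49+69=211
- option 3+option 4+option 5+option 6+option 8: weight 9+9+5+7+2=32, value 32+44+17+49+69=211
Best: 214 pts.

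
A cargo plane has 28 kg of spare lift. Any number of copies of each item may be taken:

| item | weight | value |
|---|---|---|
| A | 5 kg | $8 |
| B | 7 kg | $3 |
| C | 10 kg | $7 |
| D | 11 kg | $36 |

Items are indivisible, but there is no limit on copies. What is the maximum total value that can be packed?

$80

Best value-per-unit is D at 36/11; filling with it alone gives 2×36 = 72.
Optimal mix: 1×A + 2×D → weight 27, value 80.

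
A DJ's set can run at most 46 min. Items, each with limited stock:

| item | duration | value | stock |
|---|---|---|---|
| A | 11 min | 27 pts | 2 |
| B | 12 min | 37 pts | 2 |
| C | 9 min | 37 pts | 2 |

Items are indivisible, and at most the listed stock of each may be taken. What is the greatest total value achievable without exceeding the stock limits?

Top feasible selections:
- 2×B + 2×C: duration 42, value 148
- 1×A + 1×B + 2×C: duration 41, value 138
- 1×A + 2×B + 1×C: duration 44, value 138
Best: 148 pts.

148 pts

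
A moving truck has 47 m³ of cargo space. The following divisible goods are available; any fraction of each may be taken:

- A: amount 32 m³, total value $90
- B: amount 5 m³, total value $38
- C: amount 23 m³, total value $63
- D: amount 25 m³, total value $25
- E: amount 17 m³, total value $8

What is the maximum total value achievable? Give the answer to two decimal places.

Take in order of value per unit:
- B (38/5 per unit): all 5 → value 38, running total 38.00
- A (90/32 per unit): all 32 → value 90, running total 128.00
- C (63/23 per unit): 10 of 23 → value 10×63/23 = 27.3913, running total 155.39
Total 155.39.

155.39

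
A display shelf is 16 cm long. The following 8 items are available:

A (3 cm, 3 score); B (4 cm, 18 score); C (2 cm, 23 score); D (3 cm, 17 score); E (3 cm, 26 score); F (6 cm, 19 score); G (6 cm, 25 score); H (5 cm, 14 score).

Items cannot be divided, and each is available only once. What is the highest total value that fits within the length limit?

92 score

Check high-value combinations within 16 cm:
- B+C+E+G: length 4+2+3+6=15, value 18+23+26+25=92
- C+D+E+G: length 2+3+3+6=14, value 23+17+26+25=91
- C+E+G+H: length 2+3+6+5=16, value 23+26+25+14=88
Best: 92 score.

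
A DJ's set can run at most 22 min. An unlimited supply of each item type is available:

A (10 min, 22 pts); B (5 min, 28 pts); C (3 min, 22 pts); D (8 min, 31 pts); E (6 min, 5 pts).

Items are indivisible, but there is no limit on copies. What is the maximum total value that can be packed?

154 pts

Best value-per-unit is C at 22/3, and filling with it alone uses duration 7×3=21. No mix of the others beats 7×22 = 154.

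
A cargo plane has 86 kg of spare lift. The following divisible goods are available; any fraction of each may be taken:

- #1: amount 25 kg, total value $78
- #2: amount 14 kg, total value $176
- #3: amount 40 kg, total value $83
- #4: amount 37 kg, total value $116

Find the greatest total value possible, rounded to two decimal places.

Take in order of value per unit:
- #2 (176/14 per unit): all 14 → value 176, running total 176.00
- #4 (116/37 per unit): all 37 → value 116, running total 292.00
- #1 (78/25 per unit): all 25 → value 78, running total 370.00
- #3 (83/40 per unit): 10 of 40 → value 10×83/40 = 20.7500, running total 390.75
Total 390.75.

390.75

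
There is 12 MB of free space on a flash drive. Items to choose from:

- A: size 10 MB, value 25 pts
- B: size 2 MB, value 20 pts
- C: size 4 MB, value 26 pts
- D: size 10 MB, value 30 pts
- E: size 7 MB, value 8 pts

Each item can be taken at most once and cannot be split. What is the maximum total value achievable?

This is a 0/1 knapsack; check combinations near the capacity.
- B+D: size 2+10=12, value 20+30=50
- B+C: size 2+4=6, value 20+26=46
- A+B: size 10+2=12, value 25+20=45
Best: 50 pts.

50 pts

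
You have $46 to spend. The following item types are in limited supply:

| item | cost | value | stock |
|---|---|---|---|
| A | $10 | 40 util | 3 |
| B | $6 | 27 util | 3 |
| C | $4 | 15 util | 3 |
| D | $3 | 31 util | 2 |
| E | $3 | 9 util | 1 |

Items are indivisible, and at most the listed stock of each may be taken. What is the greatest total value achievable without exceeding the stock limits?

Best selections within cost 46 and stock limits:
- 1×A + 3×B + 3×C + 2×D: cost 46, value 228
- 2×A + 2×B + 2×C + 2×D: cost 46, value 226
Best: 228 util.

228 util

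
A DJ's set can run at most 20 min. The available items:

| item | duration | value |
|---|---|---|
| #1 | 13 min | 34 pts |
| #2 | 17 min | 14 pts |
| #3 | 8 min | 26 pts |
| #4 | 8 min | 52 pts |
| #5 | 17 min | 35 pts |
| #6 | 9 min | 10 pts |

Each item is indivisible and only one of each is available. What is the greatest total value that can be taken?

Check high-value combinations within 20 min:
- #3+#4: duration 8+8=16, value 26+52=78
- #4+#6: duration 8+9=17, value 52+10=62
- #4: duration 8, value 52
Best: 78 pts.

78 pts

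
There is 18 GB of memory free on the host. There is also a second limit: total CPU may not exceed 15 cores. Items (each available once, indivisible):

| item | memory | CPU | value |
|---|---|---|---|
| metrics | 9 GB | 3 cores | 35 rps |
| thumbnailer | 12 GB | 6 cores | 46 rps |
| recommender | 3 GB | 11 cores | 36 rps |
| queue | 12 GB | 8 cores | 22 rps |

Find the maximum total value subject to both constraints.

71 rps

Feasible sets respecting both limits:
- metrics+recommender: memory 12, CPU 14, value 71
- thumbnailer: memory 12, CPU 6, value 46
- recommender: memory 3, CPU 11, value 36
Best: 71 rps.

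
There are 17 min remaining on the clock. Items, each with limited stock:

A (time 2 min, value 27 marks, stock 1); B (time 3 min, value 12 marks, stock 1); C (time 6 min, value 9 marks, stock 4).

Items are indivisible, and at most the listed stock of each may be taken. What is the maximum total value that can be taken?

57 marks

Best selections within time 17 and stock limits:
- 1×A + 1×B + 2×C: time 17, value 57
- 1×A + 1×B + 1×C: time 11, value 48
Best: 57 marks.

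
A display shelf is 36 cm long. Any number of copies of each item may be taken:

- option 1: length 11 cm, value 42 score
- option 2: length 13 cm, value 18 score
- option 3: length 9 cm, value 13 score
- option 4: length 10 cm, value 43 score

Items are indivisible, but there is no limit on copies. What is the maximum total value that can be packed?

Best value-per-unit is option 4 at 43/10, and filling with it alone uses length 3×10=30. No mix of the others beats 3×43 = 129.

129 score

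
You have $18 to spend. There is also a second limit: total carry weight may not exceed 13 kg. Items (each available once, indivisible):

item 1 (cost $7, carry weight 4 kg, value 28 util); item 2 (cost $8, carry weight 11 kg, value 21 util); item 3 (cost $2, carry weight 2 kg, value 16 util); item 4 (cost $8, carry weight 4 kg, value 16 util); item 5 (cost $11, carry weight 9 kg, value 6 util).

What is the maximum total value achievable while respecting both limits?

60 util

Feasible sets respecting both limits:
- item 1+item 3+item 4: cost 17, carry weight 10, value 60
- item 1+item 3: cost 9, carry weight 6, value 44
- item 1+item 4: cost 15, carry weight 8, value 44
- item 2+item 3: cost 10, carry weight 13, value 37
Best: 60 util.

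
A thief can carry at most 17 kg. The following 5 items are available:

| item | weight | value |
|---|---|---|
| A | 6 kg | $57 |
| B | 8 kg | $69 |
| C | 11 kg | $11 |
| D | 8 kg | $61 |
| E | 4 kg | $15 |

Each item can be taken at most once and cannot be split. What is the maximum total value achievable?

$130

This is a 0/1 knapsack; check combinations near the capacity.
- B+D: weight 8+8=16, value 69+61=130
- A+B: weight 6+8=14, value 57+69=126
- A+D: weight 6+8=14, value 57+61=118
- B+E: weight 8+4=12, value 69+15=84
- D+E: weight 8+4=12, value 61+15=76
Best: $130.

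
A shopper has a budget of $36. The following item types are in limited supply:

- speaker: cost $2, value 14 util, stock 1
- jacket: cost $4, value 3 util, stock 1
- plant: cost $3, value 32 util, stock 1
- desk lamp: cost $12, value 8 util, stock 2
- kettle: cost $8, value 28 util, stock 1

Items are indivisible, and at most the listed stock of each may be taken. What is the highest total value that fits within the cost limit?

85 util

Top feasible selections:
- 1×speaker + 1×jacket + 1×plant + 1×desk lamp + 1×kettle: cost 29, value 85
- 1×speaker + 1×plant + 1×desk lamp + 1×kettle: cost 25, value 82
- 1×speaker + 1×jacket + 1×plant + 1×kettle: cost 17, value 77
Best: 85 util.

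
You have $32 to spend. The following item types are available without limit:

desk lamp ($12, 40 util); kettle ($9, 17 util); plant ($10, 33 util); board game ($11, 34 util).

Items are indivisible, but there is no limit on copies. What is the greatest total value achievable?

106 util

Best value-per-unit is desk lamp at 40/12; filling with it alone gives 2×40 = 80.
Optimal mix: 1×desk lamp + 2×plant → cost 32, value 106.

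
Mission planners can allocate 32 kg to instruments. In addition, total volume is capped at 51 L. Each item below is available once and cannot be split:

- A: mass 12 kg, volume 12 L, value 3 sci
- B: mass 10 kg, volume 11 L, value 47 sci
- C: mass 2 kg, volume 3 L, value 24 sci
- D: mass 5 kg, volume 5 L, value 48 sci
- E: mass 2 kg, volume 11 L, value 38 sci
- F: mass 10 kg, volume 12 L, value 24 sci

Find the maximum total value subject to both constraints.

Feasible sets respecting both limits:
- B+C+D+E+F: mass 29, volume 42, value 181
- A+B+C+D+E: mass 31, volume 42, value 160
- B+C+D+E: mass 19, volume 30, value 157
- B+D+E+F: mass 27, volume 39, value 157
Best: 181 sci.

181 sci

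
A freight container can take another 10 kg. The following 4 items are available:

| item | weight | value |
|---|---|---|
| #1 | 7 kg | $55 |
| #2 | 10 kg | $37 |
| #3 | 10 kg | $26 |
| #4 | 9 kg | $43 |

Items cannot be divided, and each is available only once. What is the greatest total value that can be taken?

$55

This is a 0/1 knapsack; check combinations near the capacity.
- #1: weight 7, value 55
- #4: weight 9, value 43
- #2: weight 10, value 37
- #3: weight 10, value 26
Best: $55.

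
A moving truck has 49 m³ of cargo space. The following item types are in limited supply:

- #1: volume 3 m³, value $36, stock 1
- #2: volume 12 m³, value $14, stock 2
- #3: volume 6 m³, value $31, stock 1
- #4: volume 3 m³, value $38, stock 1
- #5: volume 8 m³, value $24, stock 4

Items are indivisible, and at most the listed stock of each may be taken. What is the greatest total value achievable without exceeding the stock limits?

Top feasible selections:
- 1×#1 + 1×#3 + 1×#4 + 4×#5: volume 44, value 201
- 1×#1 + 1×#2 + 1×#3 + 1×#4 + 3×#5: volume 48, value 191
- 1×#1 + 1×#3 + 1×#4 + 3×#5: volume 36, value 177
- 1×#1 + 1×#4 + 4×#5: volume 38, value 170
Best: $201.

$201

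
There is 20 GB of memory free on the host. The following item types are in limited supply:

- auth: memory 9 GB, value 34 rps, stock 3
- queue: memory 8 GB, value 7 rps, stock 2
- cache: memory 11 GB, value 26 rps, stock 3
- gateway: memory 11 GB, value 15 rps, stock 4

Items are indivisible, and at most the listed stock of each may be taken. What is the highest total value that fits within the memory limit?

68 rps

Top feasible selections:
- 2×auth: memory 18, value 68
- 1×auth + 1×cache: memory 20, value 60
Best: 68 rps.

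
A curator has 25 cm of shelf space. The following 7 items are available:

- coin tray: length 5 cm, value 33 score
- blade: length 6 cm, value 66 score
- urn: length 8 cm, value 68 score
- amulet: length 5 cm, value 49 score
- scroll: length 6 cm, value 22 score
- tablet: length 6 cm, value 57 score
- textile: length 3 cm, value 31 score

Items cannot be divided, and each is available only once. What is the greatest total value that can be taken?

Check high-value combinations within 25 cm:
- blade+urn+amulet+tablet: length 6+8+5+6=25, value 66+68+49+57=240
- coin tray+blade+amulet+tablet+textile: length 5+6+5+6+3=25, value 33+66+49+57+31=236
- coin tray+blade+urn+tablet: length 5+6+8+6=25, value 33+66+68+57=224
- blade+urn+tablet+textile: length 6+8+6+3=23, value 66+68+57+31=222
- coin tray+blade+urn+amulet: length 5+6+8+5=24, value 33+66+68+49=216
Best: 240 score.

240 score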